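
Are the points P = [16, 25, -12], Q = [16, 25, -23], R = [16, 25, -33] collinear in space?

PQ = (0, 0, -11), PR = (0, 0, -21).
Each component of PR is 21/11 times the corresponding component of PQ, so PR = 21/11·PQ and the points are collinear.

Yes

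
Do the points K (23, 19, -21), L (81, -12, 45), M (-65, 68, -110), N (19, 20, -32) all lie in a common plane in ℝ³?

Yes

The four points are coplanar iff the 3×3 determinant with rows KL, KM, KN is zero.
Rows: (58, -31, 66), (-88, 49, -89), (-4, 1, -11).
Expanding along the first row: (58)(-450) − (-31)(612) + (66)(108) = 0.
Zero determinant ⇒ coplanar.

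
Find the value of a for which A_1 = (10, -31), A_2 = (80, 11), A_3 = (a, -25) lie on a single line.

20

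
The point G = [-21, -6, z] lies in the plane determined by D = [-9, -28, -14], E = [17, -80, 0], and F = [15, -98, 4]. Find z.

-20

Coplanarity requires DE · (DF × DG) = 0.
DE = (26, -52, 14), DF = (24, -70, 18); the triple product is linear in z with coefficient -572 and constant term -11440.
Setting it to zero: z = -20.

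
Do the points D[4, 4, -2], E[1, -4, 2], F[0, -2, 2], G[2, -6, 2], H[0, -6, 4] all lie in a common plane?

No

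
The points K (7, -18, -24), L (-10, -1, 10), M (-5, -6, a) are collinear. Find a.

0

Direction KL = (-17, 17, 34). From the x-coordinate of M, the parameter along the line is τ = (-5 − 7)/(-17) = 12/17.
Then a = (-24) + 12/17·(34) = 0.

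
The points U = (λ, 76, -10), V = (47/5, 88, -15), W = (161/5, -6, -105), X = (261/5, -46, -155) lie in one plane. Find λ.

Coplanarity ⇔ det[UV; UW; UX] = 0.
Expanding, this is linear in λ: (-1100)λ + (-2420) = 0.
So λ = -11/5.

-11/5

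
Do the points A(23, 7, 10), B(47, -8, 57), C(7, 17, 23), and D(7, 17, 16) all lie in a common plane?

Yes

A normal to the plane through A, B, C is n = AB × AC = (-665, -1064, 0).
The plane has equation n·P = -22743. For D: n·D = -22743.
Equal, so D lies in the plane and all four are coplanar.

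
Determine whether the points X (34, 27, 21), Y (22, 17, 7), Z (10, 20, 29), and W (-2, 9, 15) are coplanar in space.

No

With X as base: XY = (-12, -10, -14), XZ = (-24, -7, 8), XW = (-36, -18, -6).
XZ × XW = (186, -432, 180).
XY · (XZ × XW) = -432.
Since -432 ≠ 0, the four points are not coplanar.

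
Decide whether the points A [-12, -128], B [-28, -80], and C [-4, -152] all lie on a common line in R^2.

Yes

AB = (-16, 48), AC = (8, -24).
Checking proportionality: AC = -1/2·AB, so the vectors are parallel and the points are collinear.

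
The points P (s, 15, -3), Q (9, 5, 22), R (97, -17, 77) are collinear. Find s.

Direction QR = (88, -22, 55). From the y-coordinate of P, the parameter along the line is τ = (15 − 5)/(-22) = -5/11.
Then s = 9 + (-5/11)·(88) = -31.

-31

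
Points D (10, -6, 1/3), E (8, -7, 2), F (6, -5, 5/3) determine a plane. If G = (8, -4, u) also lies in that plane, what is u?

0

The plane through D, E, F has equation −3x − 4y − 6z = -8.
Substituting G: (-6)u + (-8) = -8, so u = 0.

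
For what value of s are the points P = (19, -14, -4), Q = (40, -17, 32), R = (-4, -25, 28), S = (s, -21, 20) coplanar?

Coplanarity ⇔ det[PQ; PR; PS] = 0.
Expanding, this is linear in s: (300)s + (-2400) = 0.
So s = 8.

8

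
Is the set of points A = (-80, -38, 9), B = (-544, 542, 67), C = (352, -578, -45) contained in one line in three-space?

Yes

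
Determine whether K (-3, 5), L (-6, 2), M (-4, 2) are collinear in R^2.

KL = (-3, -3), KM = (-1, -3).
If collinear, KM would be a scalar multiple of KL. But (-3)·(-3) ≠ (-3)·(-1) (difference 6), so they are not parallel; the points are not collinear.

No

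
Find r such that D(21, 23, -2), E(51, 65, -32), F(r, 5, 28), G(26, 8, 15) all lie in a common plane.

Normal to plane DEG: n = (264, -660, -660); plane equation n·P = -8316.
Requiring n·F = -8316: (264)r + (-21780) = -8316.
So r = 51.

51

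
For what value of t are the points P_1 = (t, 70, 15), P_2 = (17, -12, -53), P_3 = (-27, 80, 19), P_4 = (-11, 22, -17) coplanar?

-27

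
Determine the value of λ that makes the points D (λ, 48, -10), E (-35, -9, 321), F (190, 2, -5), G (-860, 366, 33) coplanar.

65

The points are coplanar iff DE · (DF × DG) = 0.
Expanding, this is linear in λ: (-119082)λ + (7740330) = 0.
So λ = 65.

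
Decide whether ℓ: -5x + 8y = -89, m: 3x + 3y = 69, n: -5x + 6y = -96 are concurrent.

No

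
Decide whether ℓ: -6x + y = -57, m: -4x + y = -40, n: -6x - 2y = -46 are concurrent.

No

Intersecting ℓ and m: solving the 2×2 system gives (x, y) = (17/2, -6).
Substitute into n: (-6)(17/2) + (-2)(-6) = -39.
But n requires -46 ≠ -39, so the three lines have no common point.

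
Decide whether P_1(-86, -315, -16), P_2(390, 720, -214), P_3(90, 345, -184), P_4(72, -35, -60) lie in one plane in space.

Yes

The four points are coplanar iff the 3×3 determinant with rows P_1P_2, P_1P_3, P_1P_4 is zero.
Rows: (476, 1035, -198), (176, 660, -168), (158, 280, -44).
Expanding along the first row: (476)(18000) − (1035)(18800) + (-198)(-55000) = 0.
Zero determinant ⇒ coplanar.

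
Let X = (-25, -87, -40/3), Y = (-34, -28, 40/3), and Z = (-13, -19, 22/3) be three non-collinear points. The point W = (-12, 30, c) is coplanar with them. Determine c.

77/3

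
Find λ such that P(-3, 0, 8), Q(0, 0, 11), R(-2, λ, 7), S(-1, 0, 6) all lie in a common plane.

Coplanarity ⇔ det[PQ; PR; PS] = 0.
Expanding, this is linear in λ: (-12)λ + (0) = 0.
So λ = 0.

0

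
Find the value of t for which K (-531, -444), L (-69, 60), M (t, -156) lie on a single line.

-267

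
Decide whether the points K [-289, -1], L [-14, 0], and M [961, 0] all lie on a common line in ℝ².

No

KL = (275, 1), KM = (1250, 1).
det[KL; KM] = (275)(1) − (1)(1250) = -975.
The determinant is nonzero, so they are not collinear.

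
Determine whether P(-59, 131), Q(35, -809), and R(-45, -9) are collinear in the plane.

Yes

PQ = (94, -940), PR = (14, -140).
Checking proportionality: PR = 7/47·PQ, so the vectors are parallel and the points are collinear.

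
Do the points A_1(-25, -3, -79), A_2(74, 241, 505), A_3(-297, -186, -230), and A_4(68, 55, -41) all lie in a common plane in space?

With A_1 as base: A_1A_2 = (99, 244, 584), A_1A_3 = (-272, -183, -151), A_1A_4 = (93, 58, 38).
A_1A_3 × A_1A_4 = (1804, -3707, 1243).
A_1A_2 · (A_1A_3 × A_1A_4) = 0.
The scalar triple product vanishes, so the four points are coplanar.

Yes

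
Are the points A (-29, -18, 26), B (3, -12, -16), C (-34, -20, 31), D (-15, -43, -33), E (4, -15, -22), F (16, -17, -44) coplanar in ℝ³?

Yes

The plane through A, B, C has normal n = AB × AC = (-54, 50, -34) and equation n·P = -218.
Checking the remaining points: n·D = -218, n·E = -218, n·F = -218.
All equal -218, so all 6 points lie in one plane.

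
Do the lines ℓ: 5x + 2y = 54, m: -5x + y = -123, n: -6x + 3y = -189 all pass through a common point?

Intersecting ℓ and m: solving the 2×2 system gives (x, y) = (20, -23).
Substitute into n: (-6)(20) + (3)(-23) = -189.
This equals -189, so (20, -23) lies on all three lines and they are concurrent.

Yes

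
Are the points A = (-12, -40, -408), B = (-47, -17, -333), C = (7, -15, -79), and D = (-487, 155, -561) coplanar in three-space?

No

The four points are coplanar iff the 3×3 determinant with rows AB, AC, AD is zero.
Rows: (-35, 23, 75), (19, 25, 329), (-475, 195, -153).
Expanding along the first row: (-35)(-67980) − (23)(153368) + (75)(15580) = 20336.
Nonzero ⇒ not coplanar.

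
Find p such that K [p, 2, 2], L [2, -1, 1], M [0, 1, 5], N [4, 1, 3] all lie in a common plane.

9

Coplanarity ⇔ det[KL; KM; KN] = 0.
Expanding, this is linear in p: (4)p + (-36) = 0.
So p = 9.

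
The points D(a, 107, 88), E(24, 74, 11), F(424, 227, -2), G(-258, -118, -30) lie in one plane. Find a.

-196

The points are coplanar iff DE · (DF × DG) = 0.
Expanding, this is linear in a: (8769)a + (1718724) = 0.
So a = -196.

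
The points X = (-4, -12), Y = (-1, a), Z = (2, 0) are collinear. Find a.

-6

The three points are collinear iff det[XY; XZ] = 0.
This determinant is linear in a: (-6)a + (-36) = 0, so a = -6.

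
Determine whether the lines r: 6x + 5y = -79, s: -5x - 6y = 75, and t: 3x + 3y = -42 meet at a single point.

Lines aᵢx + bᵢy = cᵢ with pairwise distinct directions are concurrent exactly when det[aᵢ bᵢ cᵢ] = 0.
Here the determinant is 0.
It vanishes, so the lines are concurrent at (-9, -5).

Yes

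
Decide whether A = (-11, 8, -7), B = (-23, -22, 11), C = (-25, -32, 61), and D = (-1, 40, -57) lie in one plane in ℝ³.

No

The four points are coplanar iff the 3×3 determinant with rows AB, AC, AD is zero.
Rows: (-12, -30, 18), (-14, -40, 68), (10, 32, -50).
Expanding along the first row: (-12)(-176) − (-30)(20) + (18)(-48) = 1848.
Nonzero ⇒ not coplanar.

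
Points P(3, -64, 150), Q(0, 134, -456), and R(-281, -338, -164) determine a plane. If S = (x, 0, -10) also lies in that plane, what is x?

Coplanarity requires PQ · (PR × PS) = 0.
PQ = (-3, 198, -606), PR = (-284, -274, -314); the triple product is linear in x with coefficient -228216 and constant term 2510376.
Setting it to zero: x = 11.

11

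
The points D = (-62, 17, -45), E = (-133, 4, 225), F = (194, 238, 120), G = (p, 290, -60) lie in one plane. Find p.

Normal to plane DEF: n = (-61815, 80835, -12363); plane equation n·P = 5763060.
Requiring n·G = 5763060: (-61815)p + (24183930) = 5763060.
So p = 298.

298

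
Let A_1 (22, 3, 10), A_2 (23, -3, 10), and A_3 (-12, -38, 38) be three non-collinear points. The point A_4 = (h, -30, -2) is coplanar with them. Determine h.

45

A normal to the plane is n = A_1A_2 × A_1A_3 = (-168, -28, -245).
A_4 lies in the plane iff n · A_1A_4 = 0.
This gives (-168)h + (7560) = 0, so h = 45.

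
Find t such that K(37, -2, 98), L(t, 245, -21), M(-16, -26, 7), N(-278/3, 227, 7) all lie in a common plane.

-350/3

The points are coplanar iff KL · (KM × KN) = 0.
Expanding, this is linear in t: (23023)t + (8058050/3) = 0.
So t = -350/3.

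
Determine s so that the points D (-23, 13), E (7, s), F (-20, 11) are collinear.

-7

Collinearity: (E − D) must be parallel to (F − D) = (3, -2).
Cross-multiplying the components: (s − 13)·(3) = (30)·(-2).
Solving gives s = -7.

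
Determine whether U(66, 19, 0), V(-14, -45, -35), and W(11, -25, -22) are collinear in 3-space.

No

UV = (-80, -64, -35), UW = (-55, -44, -22).
Comparing components 2 and 3: (-64)(-22) − (-35)(-44) = -132 ≠ 0, so UV and UW are not parallel and the points are not collinear.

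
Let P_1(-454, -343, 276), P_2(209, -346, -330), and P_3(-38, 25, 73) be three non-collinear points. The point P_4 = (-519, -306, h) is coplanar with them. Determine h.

353

The plane through P_1, P_2, P_3 has equation 223617x − 117507y + 245232z = 6466815.
Substituting P_4: (245232)h + (-80100081) = 6466815, so h = 353.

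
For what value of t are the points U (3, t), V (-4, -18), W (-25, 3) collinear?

-25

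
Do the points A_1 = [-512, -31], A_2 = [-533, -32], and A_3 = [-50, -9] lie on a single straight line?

Yes

A_1A_2 = (-21, -1), A_1A_3 = (462, 22).
det[A_1A_2; A_1A_3] = (-21)(22) − (-1)(462) = 0.
The determinant is zero, so the points are collinear.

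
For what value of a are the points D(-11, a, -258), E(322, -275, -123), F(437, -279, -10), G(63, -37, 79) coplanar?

-167

Coplanarity ⇔ det[DE; DF; DG] = 0.
Expanding, this is linear in a: (52497)a + (8766999) = 0.
So a = -167.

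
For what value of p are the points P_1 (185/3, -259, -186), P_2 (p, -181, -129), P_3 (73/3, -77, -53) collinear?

Direction P_1P_3 = (-112/3, 182, 133). From the y-coordinate of P_2, the parameter along the line is τ = (-181 − (-259))/182 = 3/7.
Then p = 185/3 + 3/7·(-112/3) = 137/3.

137/3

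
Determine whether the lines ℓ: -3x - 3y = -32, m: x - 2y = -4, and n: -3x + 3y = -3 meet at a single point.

No

Intersecting ℓ and m: solving the 2×2 system gives (x, y) = (52/9, 44/9).
Substitute into n: (-3)(52/9) + (3)(44/9) = -8/3.
But n requires -3 ≠ -8/3, so the three lines have no common point.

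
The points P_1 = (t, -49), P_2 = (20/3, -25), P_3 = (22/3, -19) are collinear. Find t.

4

Collinearity: (P_1 − P_2) must be parallel to (P_3 − P_2) = (2/3, 6).
Cross-multiplying the components: (t − 20/3)·(6) = (-24)·(2/3).
Solving gives t = 4.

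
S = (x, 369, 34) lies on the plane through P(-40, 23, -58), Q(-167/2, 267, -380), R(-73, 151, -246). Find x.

The plane through P, Q, R has equation −4656x + 2448y + 2484z = 98472.
Substituting S: (-4656)x + (987768) = 98472, so x = 191.

191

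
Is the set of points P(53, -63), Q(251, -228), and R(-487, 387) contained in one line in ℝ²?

PQ = (198, -165), PR = (-540, 450).
Checking proportionality: PR = -30/11·PQ, so the vectors are parallel and the points are collinear.

Yes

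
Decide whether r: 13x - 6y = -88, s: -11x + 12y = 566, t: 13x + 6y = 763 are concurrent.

Intersecting r and s: solving the 2×2 system gives (x, y) = (26, 71).
Substitute into t: (13)(26) + (6)(71) = 764.
But t requires 763 ≠ 764, so the three lines have no common point.

No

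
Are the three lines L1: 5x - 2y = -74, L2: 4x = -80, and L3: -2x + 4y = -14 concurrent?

Intersecting L1 and L2: solving the 2×2 system gives (x, y) = (-20, -13).
Substitute into L3: (-2)(-20) + (4)(-13) = -12.
But L3 requires -14 ≠ -12, so the three lines have no common point.

No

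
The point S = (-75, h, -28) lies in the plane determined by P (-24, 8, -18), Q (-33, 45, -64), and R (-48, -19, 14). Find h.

Coplanarity requires PQ · (PR × PS) = 0.
PQ = (-9, 37, -46), PR = (-24, -27, 32); the triple product is linear in h with coefficient 1392 and constant term -19488.
Setting it to zero: h = 14.

14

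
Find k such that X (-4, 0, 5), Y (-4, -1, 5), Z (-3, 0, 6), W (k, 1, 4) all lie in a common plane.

Normal to plane XYZ: n = (-1, 0, 1); plane equation n·P = 9.
Requiring n·W = 9: (-1)k + (4) = 9.
So k = -5.

-5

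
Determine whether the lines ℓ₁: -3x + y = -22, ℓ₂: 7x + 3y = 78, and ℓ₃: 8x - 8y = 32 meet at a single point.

Intersecting ℓ₁ and ℓ₂: solving the 2×2 system gives (x, y) = (9, 5).
Substitute into ℓ₃: (8)(9) + (-8)(5) = 32.
This equals 32, so (9, 5) lies on all three lines and they are concurrent.

Yes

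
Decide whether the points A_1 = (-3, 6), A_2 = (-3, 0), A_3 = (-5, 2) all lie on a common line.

No

A_1A_2 = (0, -6), A_1A_3 = (-2, -4).
If collinear, A_1A_3 would be a scalar multiple of A_1A_2. But (0)·(-4) ≠ (-6)·(-2) (difference -12), so they are not parallel; the points are not collinear.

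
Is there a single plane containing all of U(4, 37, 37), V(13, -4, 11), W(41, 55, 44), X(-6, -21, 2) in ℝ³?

No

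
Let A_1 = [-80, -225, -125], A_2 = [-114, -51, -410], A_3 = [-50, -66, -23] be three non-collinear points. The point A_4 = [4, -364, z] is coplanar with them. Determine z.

The plane through A_1, A_2, A_3 has equation 63063x − 5082y − 10626z = -2573340.
Substituting A_4: (-10626)z + (2102100) = -2573340, so z = 440.

440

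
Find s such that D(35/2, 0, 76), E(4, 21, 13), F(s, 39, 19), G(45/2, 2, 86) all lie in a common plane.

16

Coplanarity ⇔ det[DE; DF; DG] = 0.
Expanding, this is linear in s: (-336)s + (5376) = 0.
So s = 16.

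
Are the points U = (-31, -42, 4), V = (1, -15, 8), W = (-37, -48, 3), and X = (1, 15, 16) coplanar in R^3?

Yes

With U as base: UV = (32, 27, 4), UW = (-6, -6, -1), UX = (32, 57, 12).
UW × UX = (-15, 40, -150).
UV · (UW × UX) = 0.
The scalar triple product vanishes, so the four points are coplanar.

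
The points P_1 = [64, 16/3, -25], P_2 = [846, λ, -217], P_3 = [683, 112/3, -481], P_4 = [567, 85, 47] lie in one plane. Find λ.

277/3

Coplanarity ⇔ det[P_1P_2; P_1P_3; P_1P_4] = 0.
Expanding, this is linear in λ: (-273936)λ + (25293424) = 0.
So λ = 277/3.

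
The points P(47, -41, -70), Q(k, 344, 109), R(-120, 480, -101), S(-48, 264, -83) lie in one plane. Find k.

Normal to plane PRS: n = (2682, 774, -1440); plane equation n·X = 195120.
Requiring n·Q = 195120: (2682)k + (109296) = 195120.
So k = 32.

32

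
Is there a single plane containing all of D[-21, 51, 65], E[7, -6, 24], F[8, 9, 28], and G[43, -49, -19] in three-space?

Yes

The four points are coplanar iff the 3×3 determinant with rows DE, DF, DG is zero.
Rows: (28, -57, -41), (29, -42, -37), (64, -100, -84).
Expanding along the first row: (28)(-172) − (-57)(-68) + (-41)(-212) = 0.
Zero determinant ⇒ coplanar.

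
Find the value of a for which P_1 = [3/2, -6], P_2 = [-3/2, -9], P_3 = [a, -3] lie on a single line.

Collinearity: (P_3 − P_1) must be parallel to (P_2 − P_1) = (-3, -3).
Cross-multiplying the components: (a − 3/2)·(-3) = (3)·(-3).
Solving gives a = 9/2.

9/2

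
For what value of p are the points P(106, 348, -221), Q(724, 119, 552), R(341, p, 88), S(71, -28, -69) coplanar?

231

Coplanarity ⇔ det[PQ; PR; PS] = 0.
Expanding, this is linear in p: (120991)p + (-27948921) = 0.
So p = 231.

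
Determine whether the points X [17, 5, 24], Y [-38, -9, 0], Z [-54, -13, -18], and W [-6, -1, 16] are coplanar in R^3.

The four points are coplanar iff the 3×3 determinant with rows XY, XZ, XW is zero.
Rows: (-55, -14, -24), (-71, -18, -42), (-23, -6, -8).
Expanding along the first row: (-55)(-108) − (-14)(-398) + (-24)(12) = 80.
Nonzero ⇒ not coplanar.

No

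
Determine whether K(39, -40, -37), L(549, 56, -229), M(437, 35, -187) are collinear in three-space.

KL = (510, 96, -192), KM = (398, 75, -150).
KL × KM = (0, 84, 42).
The cross product is nonzero, so the points do not lie on one line.

No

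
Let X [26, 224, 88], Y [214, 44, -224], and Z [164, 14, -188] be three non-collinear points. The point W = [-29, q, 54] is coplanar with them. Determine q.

69

The plane through X, Y, Z has equation −15840x + 8832y − 14640z = 278208.
Substituting W: (8832)q + (-331200) = 278208, so q = 69.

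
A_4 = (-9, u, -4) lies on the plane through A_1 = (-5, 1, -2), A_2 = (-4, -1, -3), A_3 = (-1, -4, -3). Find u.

A normal to the plane is n = A_1A_2 × A_1A_3 = (-3, -3, 3).
A_4 lies in the plane iff n · A_1A_4 = 0.
This gives (-3)u + (9) = 0, so u = 3.

3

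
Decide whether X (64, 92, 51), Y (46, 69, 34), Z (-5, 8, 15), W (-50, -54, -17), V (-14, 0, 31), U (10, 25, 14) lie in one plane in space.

No

The plane through X, Y, Z has normal n = XY × XZ = (-600, 525, -75) and equation n·P = 6075.
Checking the remaining points: n·W = 2925, n·V = 6075, n·U = 6075.
Since n·W = 2925 ≠ 6075, W is off the plane and the points are not all coplanar.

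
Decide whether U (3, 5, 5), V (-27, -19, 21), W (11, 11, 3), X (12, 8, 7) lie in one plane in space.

No

The four points are coplanar iff the 3×3 determinant with rows UV, UW, UX is zero.
Rows: (-30, -24, 16), (8, 6, -2), (9, 3, 2).
Expanding along the first row: (-30)(18) − (-24)(34) + (16)(-30) = -204.
Nonzero ⇒ not coplanar.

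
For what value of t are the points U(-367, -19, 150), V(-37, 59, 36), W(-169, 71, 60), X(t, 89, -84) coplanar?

The points are coplanar iff UV · (UW × UX) = 0.
Expanding, this is linear in t: (3240)t + (-1377000) = 0.
So t = 425.

425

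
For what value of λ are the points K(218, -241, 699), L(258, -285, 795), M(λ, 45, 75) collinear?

-42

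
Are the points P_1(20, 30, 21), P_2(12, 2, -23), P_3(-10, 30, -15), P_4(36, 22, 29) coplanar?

No

The four points are coplanar iff the 3×3 determinant with rows P_1P_2, P_1P_3, P_1P_4 is zero.
Rows: (-8, -28, -44), (-30, 0, -36), (16, -8, 8).
Expanding along the first row: (-8)(-288) − (-28)(336) + (-44)(240) = 1152.
Nonzero ⇒ not coplanar.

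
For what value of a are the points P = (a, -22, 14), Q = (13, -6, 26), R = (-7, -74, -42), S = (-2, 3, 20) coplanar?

13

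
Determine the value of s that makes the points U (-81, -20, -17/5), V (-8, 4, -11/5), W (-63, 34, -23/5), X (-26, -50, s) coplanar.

-1

Normal to plane UVW: n = (-468/5, 546/5, 3510); plane equation n·P = -32682/5.
Requiring n·X = -32682/5: (3510)s + (-15132/5) = -32682/5.
So s = -1.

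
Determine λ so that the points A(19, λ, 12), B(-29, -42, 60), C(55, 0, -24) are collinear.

-18

Direction BC = (84, 42, -84). From the x-coordinate of A, the parameter along the line is τ = (19 − (-29))/84 = 4/7.
Then λ = (-42) + 4/7·(42) = -18.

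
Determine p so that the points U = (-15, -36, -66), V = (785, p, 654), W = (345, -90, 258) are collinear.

-156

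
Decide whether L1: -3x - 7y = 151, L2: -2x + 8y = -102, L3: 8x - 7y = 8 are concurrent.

Yes

Intersecting L1 and L2: solving the 2×2 system gives (x, y) = (-13, -16).
Substitute into L3: (8)(-13) + (-7)(-16) = 8.
This equals 8, so (-13, -16) lies on all three lines and they are concurrent.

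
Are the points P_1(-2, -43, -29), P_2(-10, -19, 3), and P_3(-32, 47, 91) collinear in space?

P_1P_2 = (-8, 24, 32), P_1P_3 = (-30, 90, 120).
Each component of P_1P_3 is 15/4 times the corresponding component of P_1P_2, so P_1P_3 = 15/4·P_1P_2 and the points are collinear.

Yes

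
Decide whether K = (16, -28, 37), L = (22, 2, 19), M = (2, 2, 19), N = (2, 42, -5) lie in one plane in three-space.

Yes

A normal to the plane through K, L, M is n = KL × KM = (0, 360, 600).
The plane has equation n·P = 12120. For N: n·N = 12120.
Equal, so N lies in the plane and all four are coplanar.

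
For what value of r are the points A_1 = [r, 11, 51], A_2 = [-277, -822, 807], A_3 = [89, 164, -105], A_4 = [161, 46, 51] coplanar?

Coplanarity ⇔ det[A_1A_2; A_1A_3; A_1A_4] = 0.
Expanding, this is linear in r: (-46200)r + (3141600) = 0.
So r = 68.

68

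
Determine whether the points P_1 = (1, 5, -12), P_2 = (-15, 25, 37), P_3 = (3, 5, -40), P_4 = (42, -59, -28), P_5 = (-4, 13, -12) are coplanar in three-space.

No

The plane through P_1, P_2, P_3 has normal n = P_1P_2 × P_1P_3 = (-560, -350, -40) and equation n·P = -1830.
Checking the remaining points: n·P_4 = -1750, n·P_5 = -1830.
Since n·P_4 = -1750 ≠ -1830, P_4 is off the plane and the points are not all coplanar.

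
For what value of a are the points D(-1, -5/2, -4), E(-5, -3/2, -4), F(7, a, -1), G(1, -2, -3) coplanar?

The points are coplanar iff DE · (DF × DG) = 0.
Expanding, this is linear in a: (-4)a + (-6) = 0.
So a = -3/2.

-3/2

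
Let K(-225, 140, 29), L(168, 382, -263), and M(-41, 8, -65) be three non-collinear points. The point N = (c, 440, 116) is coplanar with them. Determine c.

-444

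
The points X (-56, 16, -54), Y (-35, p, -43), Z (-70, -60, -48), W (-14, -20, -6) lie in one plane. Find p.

Coplanarity ⇔ det[XY; XZ; XW] = 0.
Expanding, this is linear in p: (924)p + (-46200) = 0.
So p = 50.

50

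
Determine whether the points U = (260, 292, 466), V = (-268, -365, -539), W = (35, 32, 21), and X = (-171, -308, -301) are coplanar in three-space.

A normal to the plane through U, V, W is n = UV × UW = (31065, -8835, -10545).
The plane has equation n·P = 583110. For X: n·X = 583110.
Equal, so X lies in the plane and all four are coplanar.

Yes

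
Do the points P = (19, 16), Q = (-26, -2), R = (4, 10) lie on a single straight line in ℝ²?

PQ = (-45, -18), PR = (-15, -6).
Twice the signed area of △PQR is (-45)(-6) − (-18)(-15) = 0.
The triangle is degenerate (zero area), so the points are collinear.

Yes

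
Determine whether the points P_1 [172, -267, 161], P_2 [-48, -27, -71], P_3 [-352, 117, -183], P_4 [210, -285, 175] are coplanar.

Yes

The four points are coplanar iff the 3×3 determinant with rows P_1P_2, P_1P_3, P_1P_4 is zero.
Rows: (-220, 240, -232), (-524, 384, -344), (38, -18, 14).
Expanding along the first row: (-220)(-816) − (240)(5736) + (-232)(-5160) = 0.
Zero determinant ⇒ coplanar.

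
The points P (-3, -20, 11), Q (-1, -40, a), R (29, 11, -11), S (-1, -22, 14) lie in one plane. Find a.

The points are coplanar iff PQ · (PR × PS) = 0.
Expanding, this is linear in a: (-126)a + (4284) = 0.
So a = 34.

34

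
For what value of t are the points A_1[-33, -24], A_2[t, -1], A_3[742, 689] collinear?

Collinearity: (A_2 − A_1) must be parallel to (A_3 − A_1) = (775, 713).
Cross-multiplying the components: (t − (-33))·(713) = (23)·(775).
Solving gives t = -8.

-8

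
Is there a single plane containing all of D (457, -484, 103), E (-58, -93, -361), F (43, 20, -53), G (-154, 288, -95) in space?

Yes

The four points are coplanar iff the 3×3 determinant with rows DE, DF, DG is zero.
Rows: (-515, 391, -464), (-414, 504, -156), (-611, 772, -198).
Expanding along the first row: (-515)(20640) − (391)(-13344) + (-464)(-11664) = 0.
Zero determinant ⇒ coplanar.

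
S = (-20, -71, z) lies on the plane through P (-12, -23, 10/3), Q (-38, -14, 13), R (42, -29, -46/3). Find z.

A normal to the plane is n = PQ × PR = (-110, 110/3, -330).
S lies in the plane iff n · PS = 0.
This gives (-330)z + (220) = 0, so z = 2/3.

2/3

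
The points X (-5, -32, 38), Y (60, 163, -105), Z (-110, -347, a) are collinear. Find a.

Direction XY = (65, 195, -143). From the x-coordinate of Z, the parameter along the line is τ = (-110 − (-5))/65 = -21/13.
Then a = 38 + (-21/13)·(-143) = 269.

269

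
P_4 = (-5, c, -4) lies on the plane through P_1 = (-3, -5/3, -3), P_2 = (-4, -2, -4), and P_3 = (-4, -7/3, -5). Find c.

-2

Coplanarity requires P_1P_2 · (P_1P_3 × P_1P_4) = 0.
P_1P_2 = (-1, -1/3, -1), P_1P_3 = (-1, -2/3, -2); the triple product is linear in c with coefficient -1 and constant term -2.
Setting it to zero: c = -2.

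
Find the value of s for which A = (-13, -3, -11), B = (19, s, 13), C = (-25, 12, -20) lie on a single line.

-43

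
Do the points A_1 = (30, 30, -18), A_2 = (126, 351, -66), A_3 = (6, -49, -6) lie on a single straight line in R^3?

A_1A_2 = (96, 321, -48), A_1A_3 = (-24, -79, 12).
A_1A_2 × A_1A_3 = (60, 0, 120).
The cross product is nonzero, so the points do not lie on one line.

No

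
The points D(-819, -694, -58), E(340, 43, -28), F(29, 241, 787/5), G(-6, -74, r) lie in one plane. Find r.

67/5

Normal to plane DEF: n = (653499/5, -1121043/5, 458689); plane equation n·P = 109768351/5.
Requiring n·G = 109768351/5: (458689)r + (79036188/5) = 109768351/5.
So r = 67/5.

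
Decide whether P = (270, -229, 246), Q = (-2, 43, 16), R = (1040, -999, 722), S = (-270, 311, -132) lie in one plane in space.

Yes

A normal to the plane through P, Q, R is n = PQ × PR = (-47628, -47628, 0).
The plane has equation n·X = -1952748. For S: n·S = -1952748.
Equal, so S lies in the plane and all four are coplanar.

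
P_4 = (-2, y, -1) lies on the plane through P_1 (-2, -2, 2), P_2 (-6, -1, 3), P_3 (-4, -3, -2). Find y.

-3

A normal to the plane is n = P_1P_2 × P_1P_3 = (-3, -18, 6).
P_4 lies in the plane iff n · P_1P_4 = 0.
This gives (-18)y + (-54) = 0, so y = -3.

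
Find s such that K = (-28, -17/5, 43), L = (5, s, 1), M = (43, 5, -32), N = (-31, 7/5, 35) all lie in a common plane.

Normal to plane KMN: n = (1464/5, 793, 366); plane equation n·P = 24217/5.
Requiring n·L = 24217/5: (793)s + (1830) = 24217/5.
So s = 19/5.

19/5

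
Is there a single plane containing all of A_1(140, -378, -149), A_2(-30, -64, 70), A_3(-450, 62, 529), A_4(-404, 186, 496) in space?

No

A normal to the plane through A_1, A_2, A_3 is n = A_1A_2 × A_1A_3 = (116532, -13950, 110460).
The plane has equation n·P = 5129040. For A_4: n·A_4 = 5114532.
5114532 ≠ 5129040, so A_4 is off the plane.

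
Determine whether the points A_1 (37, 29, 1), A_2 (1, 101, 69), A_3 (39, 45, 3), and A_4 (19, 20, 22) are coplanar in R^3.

With A_1 as base: A_1A_2 = (-36, 72, 68), A_1A_3 = (2, 16, 2), A_1A_4 = (-18, -9, 21).
A_1A_3 × A_1A_4 = (354, -78, 270).
A_1A_2 · (A_1A_3 × A_1A_4) = 0.
The scalar triple product vanishes, so the four points are coplanar.

Yes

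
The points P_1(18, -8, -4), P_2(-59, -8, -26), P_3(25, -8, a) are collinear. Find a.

-2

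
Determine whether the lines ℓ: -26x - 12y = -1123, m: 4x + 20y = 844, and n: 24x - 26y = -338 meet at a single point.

No

The three lines meet at one point iff the augmented coefficient matrix [aᵢ bᵢ cᵢ] has rank < 3, i.e. its determinant vanishes.
Here the determinant is 1752.
Nonzero, so no common point exists.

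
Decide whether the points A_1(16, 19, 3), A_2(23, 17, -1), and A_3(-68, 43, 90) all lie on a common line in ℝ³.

A_1A_2 = (7, -2, -4), A_1A_3 = (-84, 24, 87).
A_1A_2 × A_1A_3 = (-78, -273, 0).
The cross product is nonzero, so the points do not lie on one line.

No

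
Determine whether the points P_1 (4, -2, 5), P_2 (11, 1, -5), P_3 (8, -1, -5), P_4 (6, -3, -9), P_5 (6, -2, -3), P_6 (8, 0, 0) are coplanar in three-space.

The plane through P_1, P_2, P_3 has normal n = P_1P_2 × P_1P_3 = (-20, 30, -5) and equation n·P = -165.
Checking the remaining points: n·P_4 = -165, n·P_5 = -165, n·P_6 = -160.
Since n·P_6 = -160 ≠ -165, P_6 is off the plane and the points are not all coplanar.

No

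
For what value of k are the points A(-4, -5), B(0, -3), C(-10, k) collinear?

-8

Collinearity: (C − A) must be parallel to (B − A) = (4, 2).
Cross-multiplying the components: (k − (-5))·(4) = (-6)·(2).
Solving gives k = -8.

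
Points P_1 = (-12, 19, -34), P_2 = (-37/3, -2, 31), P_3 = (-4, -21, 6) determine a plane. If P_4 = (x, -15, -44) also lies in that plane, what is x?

A normal to the plane is n = P_1P_2 × P_1P_3 = (1760, 1600/3, 544/3).
P_4 lies in the plane iff n · P_1P_4 = 0.
This gives (1760)x + (3520/3) = 0, so x = -2/3.

-2/3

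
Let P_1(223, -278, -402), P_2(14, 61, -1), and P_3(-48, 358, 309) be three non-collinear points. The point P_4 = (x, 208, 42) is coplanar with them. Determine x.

307

A normal to the plane is n = P_1P_2 × P_1P_3 = (-14007, 39928, -41055).
P_4 lies in the plane iff n · P_1P_4 = 0.
This gives (-14007)x + (4300149) = 0, so x = 307.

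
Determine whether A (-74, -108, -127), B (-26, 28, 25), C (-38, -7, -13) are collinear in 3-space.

No

AB = (48, 136, 152), AC = (36, 101, 114).
AB × AC = (152, 0, -48).
The cross product is nonzero, so the points do not lie on one line.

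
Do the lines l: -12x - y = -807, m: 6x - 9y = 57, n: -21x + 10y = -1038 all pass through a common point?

No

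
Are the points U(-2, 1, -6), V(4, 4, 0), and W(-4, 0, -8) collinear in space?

Yes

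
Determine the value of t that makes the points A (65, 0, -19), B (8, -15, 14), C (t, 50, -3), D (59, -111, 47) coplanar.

Normal to plane ABD: n = (2673, 3564, 6237); plane equation n·P = 55242.
Requiring n·C = 55242: (2673)t + (159489) = 55242.
So t = -39.

-39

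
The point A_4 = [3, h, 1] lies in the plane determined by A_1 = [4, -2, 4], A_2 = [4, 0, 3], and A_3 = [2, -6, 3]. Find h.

1

Coplanarity requires A_1A_2 · (A_1A_3 × A_1A_4) = 0.
A_1A_2 = (0, 2, -1), A_1A_3 = (-2, -4, -1); the triple product is linear in h with coefficient 2 and constant term -2.
Setting it to zero: h = 1.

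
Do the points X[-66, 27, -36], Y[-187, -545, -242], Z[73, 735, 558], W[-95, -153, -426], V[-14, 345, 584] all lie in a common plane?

No

The plane through X, Y, Z has normal n = XY × XZ = (-193920, 43240, -6160) and equation n·P = 14187960.
Checking the remaining points: n·W = 14430840, n·V = 14035240.
Since n·W = 14430840 ≠ 14187960, W is off the plane and the points are not all coplanar.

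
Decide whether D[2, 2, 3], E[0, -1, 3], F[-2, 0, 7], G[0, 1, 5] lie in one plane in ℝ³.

Yes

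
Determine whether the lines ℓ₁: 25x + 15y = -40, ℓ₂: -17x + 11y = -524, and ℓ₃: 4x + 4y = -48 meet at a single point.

Yes

Intersecting ℓ₁ and ℓ₂: solving the 2×2 system gives (x, y) = (14, -26).
Substitute into ℓ₃: (4)(14) + (4)(-26) = -48.
This equals -48, so (14, -26) lies on all three lines and they are concurrent.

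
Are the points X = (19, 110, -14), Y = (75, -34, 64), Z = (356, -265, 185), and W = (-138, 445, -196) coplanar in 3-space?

The four points are coplanar iff the 3×3 determinant with rows XY, XZ, XW is zero.
Rows: (56, -144, 78), (337, -375, 199), (-157, 335, -182).
Expanding along the first row: (56)(1585) − (-144)(-30091) + (78)(54020) = -30784.
Nonzero ⇒ not coplanar.

No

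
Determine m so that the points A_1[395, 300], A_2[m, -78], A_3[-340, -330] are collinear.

-46

The three points are collinear iff det[A_1A_2; A_1A_3] = 0.
This determinant is linear in m: (-630)m + (-28980) = 0, so m = -46.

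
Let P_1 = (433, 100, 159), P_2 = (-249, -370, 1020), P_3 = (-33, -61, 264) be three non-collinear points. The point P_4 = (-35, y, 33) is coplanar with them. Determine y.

15

A normal to the plane is n = P_1P_2 × P_1P_3 = (89271, -329616, -109218).
P_4 lies in the plane iff n · P_1P_4 = 0.
This gives (-329616)y + (4944240) = 0, so y = 15.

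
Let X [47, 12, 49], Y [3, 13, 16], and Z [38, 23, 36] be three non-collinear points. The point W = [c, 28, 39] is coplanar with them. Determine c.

A normal to the plane is n = XY × XZ = (350, -275, -475).
W lies in the plane iff n · XW = 0.
This gives (350)c + (-16100) = 0, so c = 46.

46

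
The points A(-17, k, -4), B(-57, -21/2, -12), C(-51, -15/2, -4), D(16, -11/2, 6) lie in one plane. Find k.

Coplanarity ⇔ det[AB; AC; AD] = 0.
Expanding, this is linear in k: (-476)k + (-4046) = 0.
So k = -17/2.

-17/2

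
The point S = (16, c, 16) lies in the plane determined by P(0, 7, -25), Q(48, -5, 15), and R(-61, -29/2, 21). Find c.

-15/2

A normal to the plane is n = PQ × PR = (308, -4648, -1764).
S lies in the plane iff n · PS = 0.
This gives (-4648)c + (-34860) = 0, so c = -15/2.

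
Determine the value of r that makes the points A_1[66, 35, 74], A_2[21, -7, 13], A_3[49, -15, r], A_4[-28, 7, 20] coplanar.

9

The points are coplanar iff A_1A_2 · (A_1A_3 × A_1A_4) = 0.
Expanding, this is linear in r: (2688)r + (-24192) = 0.
So r = 9.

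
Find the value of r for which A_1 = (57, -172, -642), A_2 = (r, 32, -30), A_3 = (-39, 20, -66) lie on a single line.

-45

Collinearity requires A_1A_2 × A_1A_3 = 0; each component is linear in r.
The y-component gives (-576)r + (-25920) = 0, so r = -45.
The remaining components then also vanish.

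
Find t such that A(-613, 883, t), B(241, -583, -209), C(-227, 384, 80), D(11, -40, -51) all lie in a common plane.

248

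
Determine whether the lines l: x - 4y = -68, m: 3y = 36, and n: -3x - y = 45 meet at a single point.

No

The three lines meet at one point iff the augmented coefficient matrix [aᵢ bᵢ cᵢ] has rank < 3, i.e. its determinant vanishes.
Here the determinant is -9.
Nonzero, so no common point exists.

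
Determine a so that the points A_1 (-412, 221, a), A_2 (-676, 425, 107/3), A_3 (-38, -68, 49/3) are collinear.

Collinearity requires A_1A_2 × A_1A_3 = 0; each component is linear in a.
The x-component gives (-493)a + (40919/3) = 0, so a = 83/3.
The remaining components then also vanish.

83/3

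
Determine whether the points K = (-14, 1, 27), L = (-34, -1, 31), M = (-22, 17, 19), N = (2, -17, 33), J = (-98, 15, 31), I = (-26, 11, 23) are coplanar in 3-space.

No

The plane through K, L, M has normal n = KL × KM = (-48, -192, -336) and equation n·P = -8592.
Checking the remaining points: n·N = -7920, n·J = -8592, n·I = -8592.
Since n·N = -7920 ≠ -8592, N is off the plane and the points are not all coplanar.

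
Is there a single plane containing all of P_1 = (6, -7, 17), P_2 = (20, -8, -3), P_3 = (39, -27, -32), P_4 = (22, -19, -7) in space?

A normal to the plane through P_1, P_2, P_3 is n = P_1P_2 × P_1P_3 = (-351, 26, -247).
The plane has equation n·P = -6487. For P_4: n·P_4 = -6487.
Equal, so P_4 lies in the plane and all four are coplanar.

Yes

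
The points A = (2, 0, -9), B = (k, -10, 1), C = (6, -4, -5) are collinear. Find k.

12

Collinearity requires AB × AC = 0; each component is linear in k.
The y-component gives (-4)k + (48) = 0, so k = 12.
The remaining components then also vanish.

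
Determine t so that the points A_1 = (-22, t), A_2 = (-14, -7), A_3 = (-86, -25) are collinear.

The three points are collinear iff det[A_1A_2; A_1A_3] = 0.
This determinant is linear in t: (-72)t + (-648) = 0, so t = -9.

-9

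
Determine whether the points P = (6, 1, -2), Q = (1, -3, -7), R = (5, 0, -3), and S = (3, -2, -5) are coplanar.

Yes

With P as base: PQ = (-5, -4, -5), PR = (-1, -1, -1), PS = (-3, -3, -3).
PR × PS = (0, 0, 0).
PQ · (PR × PS) = 0.
The scalar triple product vanishes, so the four points are coplanar.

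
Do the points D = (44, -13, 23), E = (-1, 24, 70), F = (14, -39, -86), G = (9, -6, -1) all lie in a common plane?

A normal to the plane through D, E, F is n = DE × DF = (-2811, -6315, 2280).
The plane has equation n·P = 10851. For G: n·G = 10311.
10311 ≠ 10851, so G is off the plane.

No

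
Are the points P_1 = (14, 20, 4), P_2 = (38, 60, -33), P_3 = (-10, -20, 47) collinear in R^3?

P_1P_2 = (24, 40, -37), P_1P_3 = (-24, -40, 43).
P_1P_2 × P_1P_3 = (240, -144, 0).
The cross product is nonzero, so the points do not lie on one line.

No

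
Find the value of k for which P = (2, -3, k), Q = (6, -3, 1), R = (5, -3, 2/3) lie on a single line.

-1/3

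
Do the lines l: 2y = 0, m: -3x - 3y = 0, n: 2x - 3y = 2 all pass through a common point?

Intersecting l and m: solving the 2×2 system gives (x, y) = (0, 0).
Substitute into n: (2)(0) + (-3)(0) = 0.
But n requires 2 ≠ 0, so the three lines have no common point.

No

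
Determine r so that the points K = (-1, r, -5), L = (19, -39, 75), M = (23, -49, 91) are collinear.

Direction LM = (4, -10, 16). From the x-coordinate of K, the parameter along the line is τ = (-1 − 19)/4 = -5.
Then r = (-39) + (-5)·(-10) = 11.

11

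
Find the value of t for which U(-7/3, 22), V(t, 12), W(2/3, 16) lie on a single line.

8/3

The three points are collinear iff det[UV; UW] = 0.
This determinant is linear in t: (-6)t + (16) = 0, so t = 8/3.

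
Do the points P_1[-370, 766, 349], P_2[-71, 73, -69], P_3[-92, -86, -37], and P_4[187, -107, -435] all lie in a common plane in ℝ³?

Yes

A normal to the plane through P_1, P_2, P_3 is n = P_1P_2 × P_1P_3 = (-88638, -790, -62094).
The plane has equation n·P = 10520114. For P_4: n·P_4 = 10520114.
Equal, so P_4 lies in the plane and all four are coplanar.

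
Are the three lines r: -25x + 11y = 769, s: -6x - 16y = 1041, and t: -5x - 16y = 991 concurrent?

No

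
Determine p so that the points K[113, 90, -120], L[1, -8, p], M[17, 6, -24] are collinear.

Collinearity requires KL × KM = 0; each component is linear in p.
The x-component gives (84)p + (672) = 0, so p = -8.
The remaining components then also vanish.

-8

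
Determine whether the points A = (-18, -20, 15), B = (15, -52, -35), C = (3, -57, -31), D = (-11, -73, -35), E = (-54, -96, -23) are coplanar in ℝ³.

The plane through A, B, C has normal n = AB × AC = (-378, 468, -549) and equation n·P = -10791.
Checking the remaining points: n·D = -10791, n·E = -11889.
Since n·E = -11889 ≠ -10791, E is off the plane and the points are not all coplanar.

No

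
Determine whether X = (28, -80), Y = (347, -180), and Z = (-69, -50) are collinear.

XY = (319, -100), XZ = (-97, 30).
If collinear, XZ would be a scalar multiple of XY. But (319)·(30) ≠ (-100)·(-97) (difference -130), so they are not parallel; the points are not collinear.

No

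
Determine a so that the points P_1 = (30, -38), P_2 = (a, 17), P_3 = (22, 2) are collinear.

The three points are collinear iff det[P_1P_2; P_1P_3] = 0.
This determinant is linear in a: (40)a + (-760) = 0, so a = 19.

19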